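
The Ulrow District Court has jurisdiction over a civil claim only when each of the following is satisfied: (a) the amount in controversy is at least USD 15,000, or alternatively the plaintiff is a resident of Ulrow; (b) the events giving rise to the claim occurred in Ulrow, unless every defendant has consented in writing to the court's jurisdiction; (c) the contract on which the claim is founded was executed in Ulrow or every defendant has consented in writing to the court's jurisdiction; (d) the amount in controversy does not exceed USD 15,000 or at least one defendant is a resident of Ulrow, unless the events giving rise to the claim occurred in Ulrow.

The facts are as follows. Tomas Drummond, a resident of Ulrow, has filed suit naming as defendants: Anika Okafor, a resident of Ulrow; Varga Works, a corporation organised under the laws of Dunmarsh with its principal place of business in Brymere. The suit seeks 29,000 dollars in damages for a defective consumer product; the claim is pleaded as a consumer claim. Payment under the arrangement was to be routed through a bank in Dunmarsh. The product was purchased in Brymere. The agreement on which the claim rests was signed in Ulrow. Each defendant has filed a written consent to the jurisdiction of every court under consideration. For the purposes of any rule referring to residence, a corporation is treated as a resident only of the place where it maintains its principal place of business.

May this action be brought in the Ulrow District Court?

Yes

The Ulrow District Court:
  (a) The amount in controversy is 29,000 dollars, which meets the 15,000 dollars floor — that alternative is enough. Met.
  (b) The operative events occurred in Brymere, not Ulrow. But every defendant has filed written consent, and the 'unless' clause therefore excuses the requirement. Condition met.
  (c) The contract was executed in Ulrow, which satisfies one of the alternatives. Condition met.
  (d) Anika Okafor resides in Ulrow, which satisfies one of the alternatives. Satisfied.
  → The court has jurisdiction.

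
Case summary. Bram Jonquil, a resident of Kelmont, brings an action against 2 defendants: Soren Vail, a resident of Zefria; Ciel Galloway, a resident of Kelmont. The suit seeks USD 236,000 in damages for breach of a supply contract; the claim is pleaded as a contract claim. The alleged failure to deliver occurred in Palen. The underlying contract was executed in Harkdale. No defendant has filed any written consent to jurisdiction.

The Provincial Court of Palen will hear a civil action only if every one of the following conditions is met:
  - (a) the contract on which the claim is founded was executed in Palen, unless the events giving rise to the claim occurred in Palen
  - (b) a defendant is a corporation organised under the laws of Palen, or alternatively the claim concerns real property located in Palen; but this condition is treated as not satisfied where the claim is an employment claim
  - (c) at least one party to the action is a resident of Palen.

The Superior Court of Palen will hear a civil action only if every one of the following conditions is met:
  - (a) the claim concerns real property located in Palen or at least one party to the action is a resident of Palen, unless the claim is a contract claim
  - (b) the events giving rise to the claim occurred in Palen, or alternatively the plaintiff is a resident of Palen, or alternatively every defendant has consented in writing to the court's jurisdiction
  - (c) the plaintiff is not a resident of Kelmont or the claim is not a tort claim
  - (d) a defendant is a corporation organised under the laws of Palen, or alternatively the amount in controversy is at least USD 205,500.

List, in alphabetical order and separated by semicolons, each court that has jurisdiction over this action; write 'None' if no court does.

The Provincial Court of Palen:
  (a) The contract was executed in Harkdale, not Palen. But the operative events occurred in Palen, and the 'unless' clause therefore excuses the requirement. Met.
  (b) No defendant is a corporation; the claim does not concern real property — every alternative fails. Not satisfied.
  (c) No party resides in Palen. Fails.
  → Not every requirement is met — no jurisdiction.
The Superior Court of Palen:
  (a) The claim does not concern real property; no party resides in Palen — no alternative holds. However, the claim is a contract claim, so the 'unless' proviso supplies this condition. Satisfied.
  (b) The operative events occurred in Palen — that alternative is enough. Satisfied.
  (c) The claim is a contract claim, not a tort claim, so one alternative holds. Satisfied.
  (d) The amount in controversy is $236,000, which meets the $205,500 floor — that alternative is enough. Satisfied.
  → All conditions met; jurisdiction exists.

the Superior Court of Palen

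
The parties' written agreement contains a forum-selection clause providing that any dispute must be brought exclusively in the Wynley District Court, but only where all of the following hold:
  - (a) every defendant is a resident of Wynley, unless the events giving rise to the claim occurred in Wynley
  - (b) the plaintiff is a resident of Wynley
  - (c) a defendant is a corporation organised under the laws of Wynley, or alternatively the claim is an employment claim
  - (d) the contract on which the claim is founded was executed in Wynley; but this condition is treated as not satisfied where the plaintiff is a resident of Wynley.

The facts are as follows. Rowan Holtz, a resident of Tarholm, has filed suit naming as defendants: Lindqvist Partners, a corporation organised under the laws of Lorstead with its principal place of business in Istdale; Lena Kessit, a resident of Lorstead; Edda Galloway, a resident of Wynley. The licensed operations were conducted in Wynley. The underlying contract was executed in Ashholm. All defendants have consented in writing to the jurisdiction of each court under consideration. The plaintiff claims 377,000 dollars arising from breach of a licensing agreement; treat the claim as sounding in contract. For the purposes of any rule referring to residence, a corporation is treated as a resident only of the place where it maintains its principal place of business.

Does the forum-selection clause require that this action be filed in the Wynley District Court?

The Wynley District Court:
  (a) The defendants reside as follows — Lindqvist Partners in Istdale, Lena Kessit in Lorstead, Edda Galloway in Wynley — not all in Wynley. However, the operative events occurred in Wynley, so the 'unless' proviso supplies this condition. Met.
  (b) The plaintiff resides in Tarholm, not Wynley. Condition not met.
  (c) The corporate defendant(s) are organised in Lorstead, not Wynley; the claim is a contract claim, not an employment claim — no alternative holds. Not met.
  (d) The contract was executed in Ashholm, not Wynley. Not satisfied.
  → The clause does not apply.

No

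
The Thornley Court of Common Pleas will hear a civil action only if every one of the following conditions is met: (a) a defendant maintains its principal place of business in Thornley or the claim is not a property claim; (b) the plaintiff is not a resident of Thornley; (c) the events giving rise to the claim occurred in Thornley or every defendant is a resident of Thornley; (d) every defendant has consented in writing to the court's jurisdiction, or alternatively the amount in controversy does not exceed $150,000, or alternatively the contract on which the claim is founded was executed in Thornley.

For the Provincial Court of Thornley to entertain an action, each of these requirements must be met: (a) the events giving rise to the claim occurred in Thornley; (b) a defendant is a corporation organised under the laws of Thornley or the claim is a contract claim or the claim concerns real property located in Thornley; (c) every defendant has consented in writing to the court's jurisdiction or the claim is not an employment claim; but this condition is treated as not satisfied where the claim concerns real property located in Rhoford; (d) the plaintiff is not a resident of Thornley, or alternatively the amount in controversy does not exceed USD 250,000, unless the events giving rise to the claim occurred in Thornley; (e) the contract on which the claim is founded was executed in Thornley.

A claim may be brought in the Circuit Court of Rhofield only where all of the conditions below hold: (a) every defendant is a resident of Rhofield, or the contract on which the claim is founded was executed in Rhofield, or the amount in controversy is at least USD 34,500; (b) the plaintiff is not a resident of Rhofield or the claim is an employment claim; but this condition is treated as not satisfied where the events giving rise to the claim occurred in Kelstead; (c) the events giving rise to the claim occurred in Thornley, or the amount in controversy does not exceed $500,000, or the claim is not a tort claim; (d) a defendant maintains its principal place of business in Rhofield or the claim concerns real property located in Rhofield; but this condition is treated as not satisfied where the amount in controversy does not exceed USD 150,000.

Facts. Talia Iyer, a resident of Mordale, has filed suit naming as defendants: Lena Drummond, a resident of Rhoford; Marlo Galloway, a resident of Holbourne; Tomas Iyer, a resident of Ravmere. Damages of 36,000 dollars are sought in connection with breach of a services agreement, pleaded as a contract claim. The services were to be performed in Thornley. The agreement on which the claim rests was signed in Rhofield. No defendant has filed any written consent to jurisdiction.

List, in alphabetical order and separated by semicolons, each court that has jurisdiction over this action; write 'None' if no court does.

The Thornley Court of Common Pleas:
  (a) The claim is a contract claim, not a property claim, so this disjunct is met. Condition met.
  (b) The plaintiff resides in Mordale, which is not Thornley. Met.
  (c) The operative events occurred in Thornley — that alternative is enough. Met.
  (d) The amount in controversy is $36,000, within the USD 150,000 ceiling — that alternative is enough. Satisfied.
  → Jurisdiction lies.
The Provincial Court of Thornley:
  (a) The operative events occurred in Thornley. Condition met.
  (b) The claim is a contract claim — that alternative is enough. Satisfied.
  (c) The claim is a contract claim, not an employment claim, which satisfies one of the alternatives. And the carve-out is inapplicable — the claim does not concern real property. Satisfied.
  (d) The plaintiff resides in Mordale, which is not Thornley, so this disjunct is met. Met.
  (e) The contract was executed in Rhofield, not Thornley. Not met.
  → The court lacks jurisdiction.
The Circuit Court of Rhofield:
  (a) The contract was executed in Rhofield — that alternative is enough. Met.
  (b) The plaintiff resides in Mordale, which is not Rhofield — that alternative is enough. The carve-out does not apply: the operative events occurred in Thornley, not Kelstead. Condition met.
  (c) The operative events occurred in Thornley, which satisfies one of the alternatives. Satisfied.
  (d) No defendant is a corporation; the claim does not concern real property — no alternative holds. Condition not met.
  → At least one condition fails; no jurisdiction.

the Thornley Court of Common Pleas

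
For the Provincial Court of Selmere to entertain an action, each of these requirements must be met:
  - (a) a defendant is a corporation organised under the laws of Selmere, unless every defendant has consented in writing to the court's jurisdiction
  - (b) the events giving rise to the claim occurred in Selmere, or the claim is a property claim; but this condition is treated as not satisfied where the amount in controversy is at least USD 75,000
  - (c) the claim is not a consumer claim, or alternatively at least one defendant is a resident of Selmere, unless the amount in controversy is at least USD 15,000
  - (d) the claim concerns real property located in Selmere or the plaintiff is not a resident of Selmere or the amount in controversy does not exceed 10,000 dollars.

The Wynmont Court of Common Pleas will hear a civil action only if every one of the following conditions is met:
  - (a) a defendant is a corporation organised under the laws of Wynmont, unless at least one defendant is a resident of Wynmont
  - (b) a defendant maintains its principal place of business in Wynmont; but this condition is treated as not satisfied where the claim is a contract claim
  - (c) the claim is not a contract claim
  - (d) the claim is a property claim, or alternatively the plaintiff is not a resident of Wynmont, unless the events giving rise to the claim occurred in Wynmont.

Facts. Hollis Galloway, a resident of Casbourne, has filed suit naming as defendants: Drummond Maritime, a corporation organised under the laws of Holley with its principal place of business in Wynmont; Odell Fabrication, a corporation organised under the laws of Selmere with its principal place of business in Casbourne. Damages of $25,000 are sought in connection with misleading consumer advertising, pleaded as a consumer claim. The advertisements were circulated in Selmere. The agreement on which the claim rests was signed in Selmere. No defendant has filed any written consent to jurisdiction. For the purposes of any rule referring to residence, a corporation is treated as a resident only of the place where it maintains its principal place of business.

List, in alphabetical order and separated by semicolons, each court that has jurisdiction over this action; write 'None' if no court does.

the Provincial Court of Selmere; the Wynmont Court of Common Pleas

The Provincial Court of Selmere:
  (a) Odell Fabrication is organised under the laws of Selmere. Condition met.
  (b) The operative events occurred in Selmere, which satisfies one of the alternatives. The carve-out does not apply: the amount in controversy is $25,000, below the 75,000 dollars floor. Condition met.
  (c) The claim is a consumer claim; no defendant resides in Selmere (they reside in Wynmont, Casbourne) — none of the alternatives is met. However, the amount in controversy is 25,000 dollars, which meets the USD 15,000 floor, so the 'unless' proviso supplies this condition. Satisfied.
  (d) The plaintiff resides in Casbourne, which is not Selmere, so this disjunct is met. Met.
  → Every requirement is satisfied — jurisdiction.
The Wynmont Court of Common Pleas:
  (a) The corporate defendant(s) are organised in Holley, Selmere, not Wynmont. But Drummond Maritime resides in Wynmont, and the 'unless' clause therefore excuses the requirement. Satisfied.
  (b) Drummond Maritime has its principal place of business in Wynmont. The carve-out does not apply: the claim is a consumer claim, not a contract claim. Satisfied.
  (c) The claim is a consumer claim, not a contract claim. Satisfied.
  (d) The plaintiff resides in Casbourne, which is not Wynmont, which satisfies one of the alternatives. Met.
  → Every requirement is satisfied — jurisdiction.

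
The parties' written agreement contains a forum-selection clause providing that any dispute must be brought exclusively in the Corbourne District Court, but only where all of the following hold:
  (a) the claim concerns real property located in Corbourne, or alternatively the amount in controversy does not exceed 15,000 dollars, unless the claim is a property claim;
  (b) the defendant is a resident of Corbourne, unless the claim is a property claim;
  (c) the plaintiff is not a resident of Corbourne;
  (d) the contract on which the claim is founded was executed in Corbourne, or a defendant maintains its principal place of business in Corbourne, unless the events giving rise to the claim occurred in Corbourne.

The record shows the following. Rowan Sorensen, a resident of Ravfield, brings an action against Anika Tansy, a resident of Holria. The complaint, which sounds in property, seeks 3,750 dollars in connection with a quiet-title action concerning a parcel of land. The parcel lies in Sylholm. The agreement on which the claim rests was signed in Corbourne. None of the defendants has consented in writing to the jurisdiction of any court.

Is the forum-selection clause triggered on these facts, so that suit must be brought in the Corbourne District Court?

Yes

The Corbourne District Court:
  (a) The amount in controversy is 3,750 dollars, within the $15,000 ceiling, so one alternative holds. Met.
  (b) The defendant resides in Holria, not Corbourne. The proviso rescues it, though: the claim is a property claim. Condition met.
  (c) The plaintiff resides in Ravfield, which is not Corbourne. Satisfied.
  (d) The contract was executed in Corbourne, so this disjunct is met. Satisfied.
  → The clause applies.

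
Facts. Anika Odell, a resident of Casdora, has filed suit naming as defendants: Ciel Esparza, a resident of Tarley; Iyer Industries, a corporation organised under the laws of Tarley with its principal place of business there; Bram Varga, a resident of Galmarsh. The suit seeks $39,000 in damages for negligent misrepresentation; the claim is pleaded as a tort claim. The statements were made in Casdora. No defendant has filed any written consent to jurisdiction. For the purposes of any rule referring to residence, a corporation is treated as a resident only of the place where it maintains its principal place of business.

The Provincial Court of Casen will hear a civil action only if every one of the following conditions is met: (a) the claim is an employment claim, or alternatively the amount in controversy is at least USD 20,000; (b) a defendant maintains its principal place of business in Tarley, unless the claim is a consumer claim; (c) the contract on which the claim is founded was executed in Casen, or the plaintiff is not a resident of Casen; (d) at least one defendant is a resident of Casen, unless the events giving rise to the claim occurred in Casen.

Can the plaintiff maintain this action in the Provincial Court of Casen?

No

The Provincial Court of Casen:
  (a) The amount in controversy is $39,000, which meets the 20,000 dollars floor, so this disjunct is met. Met.
  (b) Iyer Industries has its principal place of business in Tarley. Condition met.
  (c) The plaintiff resides in Casdora, which is not Casen, which satisfies one of the alternatives. Met.
  (d) No defendant resides in Casen (they reside in Tarley, Tarley, Galmarsh). Nor does the 'unless' clause help: the operative events occurred in Casdora, not Casen. Not satisfied.
  → At least one condition fails; no jurisdiction.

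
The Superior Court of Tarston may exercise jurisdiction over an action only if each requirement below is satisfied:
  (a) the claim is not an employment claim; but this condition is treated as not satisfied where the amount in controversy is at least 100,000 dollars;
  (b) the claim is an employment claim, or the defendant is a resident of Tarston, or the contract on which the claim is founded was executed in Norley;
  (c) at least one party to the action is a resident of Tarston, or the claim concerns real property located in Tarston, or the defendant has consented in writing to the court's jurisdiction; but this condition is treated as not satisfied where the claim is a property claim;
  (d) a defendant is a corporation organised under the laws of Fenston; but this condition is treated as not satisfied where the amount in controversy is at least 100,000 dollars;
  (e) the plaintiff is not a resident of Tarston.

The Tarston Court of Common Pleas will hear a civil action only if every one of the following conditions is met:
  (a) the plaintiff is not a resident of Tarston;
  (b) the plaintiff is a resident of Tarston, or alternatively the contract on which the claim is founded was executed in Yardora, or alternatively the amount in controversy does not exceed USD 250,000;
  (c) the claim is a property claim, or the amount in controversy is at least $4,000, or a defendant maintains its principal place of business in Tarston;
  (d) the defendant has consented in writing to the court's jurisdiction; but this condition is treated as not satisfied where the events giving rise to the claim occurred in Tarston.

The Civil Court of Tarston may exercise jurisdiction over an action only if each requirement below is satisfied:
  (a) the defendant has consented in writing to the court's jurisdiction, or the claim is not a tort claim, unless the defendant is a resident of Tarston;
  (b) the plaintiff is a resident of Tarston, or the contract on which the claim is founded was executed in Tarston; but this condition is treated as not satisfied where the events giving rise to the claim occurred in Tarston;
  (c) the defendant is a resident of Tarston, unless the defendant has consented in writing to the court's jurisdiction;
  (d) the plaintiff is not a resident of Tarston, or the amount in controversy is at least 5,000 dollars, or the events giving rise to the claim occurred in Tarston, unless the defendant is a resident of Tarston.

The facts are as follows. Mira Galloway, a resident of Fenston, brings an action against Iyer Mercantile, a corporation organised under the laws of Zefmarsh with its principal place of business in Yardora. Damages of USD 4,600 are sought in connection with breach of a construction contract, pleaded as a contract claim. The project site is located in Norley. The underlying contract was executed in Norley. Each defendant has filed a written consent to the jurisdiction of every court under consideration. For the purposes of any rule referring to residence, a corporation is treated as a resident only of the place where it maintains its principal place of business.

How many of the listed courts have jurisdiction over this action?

The Superior Court of Tarston:
  (a) The claim is a contract claim, not an employment claim. And the carve-out is inapplicable — the amount in controversy is 4,600 dollars, below the USD 100,000 floor. Condition met.
  (b) The contract was executed in Norley, so one alternative holds. Satisfied.
  (c) Every defendant has filed written consent — that alternative is enough. The carve-out does not apply: the claim is a contract claim, not a property claim. Satisfied.
  (d) The corporate defendant(s) are organised in Zefmarsh, not Fenston. Condition not met.
  (e) The plaintiff resides in Fenston, which is not Tarston. Satisfied.
  → No jurisdiction.
The Tarston Court of Common Pleas:
  (a) The plaintiff resides in Fenston, which is not Tarston. Satisfied.
  (b) The amount in controversy is 4,600 dollars, within the 250,000 dollars ceiling, which satisfies one of the alternatives. Satisfied.
  (c) The amount in controversy is USD 4,600, which meets the 4,000 dollars floor, so this disjunct is met. Satisfied.
  (d) Every defendant has filed written consent. The carve-out does not apply: the operative events occurred in Norley, not Tarston. Satisfied.
  → Every requirement is satisfied — jurisdiction.
The Civil Court of Tarston:
  (a) Every defendant has filed written consent — that alternative is enough. Met.
  (b) The plaintiff resides in Fenston, not Tarston; the contract was executed in Norley, not Tarston — no alternative holds. Not satisfied.
  (c) The defendant resides in Yardora, not Tarston. But every defendant has filed written consent, and the 'unless' clause therefore excuses the requirement. Condition met.
  (d) The plaintiff resides in Fenston, which is not Tarston — that alternative is enough. Condition met.
  → Not every requirement is met — no jurisdiction.
Courts with jurisdiction: the Tarston Court of Common Pleas — 1 in total.

1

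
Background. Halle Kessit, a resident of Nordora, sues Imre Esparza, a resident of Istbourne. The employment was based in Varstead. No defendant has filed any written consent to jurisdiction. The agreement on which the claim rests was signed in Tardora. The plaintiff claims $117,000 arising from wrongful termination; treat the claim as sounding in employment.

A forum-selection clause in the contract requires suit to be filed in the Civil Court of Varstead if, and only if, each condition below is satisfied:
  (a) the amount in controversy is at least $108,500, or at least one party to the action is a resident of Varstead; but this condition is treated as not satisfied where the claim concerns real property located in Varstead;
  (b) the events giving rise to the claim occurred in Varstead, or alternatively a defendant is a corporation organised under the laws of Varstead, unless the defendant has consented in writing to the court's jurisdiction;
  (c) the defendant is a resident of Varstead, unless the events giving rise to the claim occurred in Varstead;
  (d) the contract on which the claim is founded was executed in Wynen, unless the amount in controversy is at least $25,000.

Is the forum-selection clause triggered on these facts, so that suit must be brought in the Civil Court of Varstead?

Yes

The Civil Court of Varstead:
  (a) The amount in controversy is USD 117,000, which meets the 108,500 dollars floor, so this disjunct is met. The exception is not triggered, since the claim does not concern real property. Condition met.
  (b) The operative events occurred in Varstead, which satisfies one of the alternatives. Satisfied.
  (c) The defendant resides in Istbourne, not Varstead. But the operative events occurred in Varstead, and the 'unless' clause therefore excuses the requirement. Condition met.
  (d) The contract was executed in Tardora, not Wynen. However, the amount in controversy is 117,000 dollars, which meets the USD 25,000 floor, so the 'unless' proviso supplies this condition. Met.
  → Forum clause is triggered.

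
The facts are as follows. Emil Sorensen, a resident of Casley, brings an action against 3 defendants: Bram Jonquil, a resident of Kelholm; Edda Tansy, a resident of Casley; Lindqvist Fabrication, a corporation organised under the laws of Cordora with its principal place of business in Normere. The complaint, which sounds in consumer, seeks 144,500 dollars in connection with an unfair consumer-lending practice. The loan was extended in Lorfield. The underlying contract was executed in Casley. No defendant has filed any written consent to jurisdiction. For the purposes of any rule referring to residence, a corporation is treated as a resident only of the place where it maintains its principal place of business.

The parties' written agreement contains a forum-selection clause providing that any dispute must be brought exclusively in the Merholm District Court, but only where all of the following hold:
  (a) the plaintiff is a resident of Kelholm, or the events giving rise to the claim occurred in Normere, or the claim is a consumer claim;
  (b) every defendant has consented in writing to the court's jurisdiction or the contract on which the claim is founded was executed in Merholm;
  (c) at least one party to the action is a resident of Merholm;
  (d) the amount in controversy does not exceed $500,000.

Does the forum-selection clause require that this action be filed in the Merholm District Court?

No

The Merholm District Court:
  (a) The claim is a consumer claim — that alternative is enough. Condition met.
  (b) No such written consent has been filed; the contract was executed in Casley, not Merholm — every alternative fails. Condition not met.
  (c) No party resides in Merholm. Not met.
  (d) The amount in controversy is 144,500 dollars, within the 500,000 dollars ceiling. Condition met.
  → Forum clause is not triggered.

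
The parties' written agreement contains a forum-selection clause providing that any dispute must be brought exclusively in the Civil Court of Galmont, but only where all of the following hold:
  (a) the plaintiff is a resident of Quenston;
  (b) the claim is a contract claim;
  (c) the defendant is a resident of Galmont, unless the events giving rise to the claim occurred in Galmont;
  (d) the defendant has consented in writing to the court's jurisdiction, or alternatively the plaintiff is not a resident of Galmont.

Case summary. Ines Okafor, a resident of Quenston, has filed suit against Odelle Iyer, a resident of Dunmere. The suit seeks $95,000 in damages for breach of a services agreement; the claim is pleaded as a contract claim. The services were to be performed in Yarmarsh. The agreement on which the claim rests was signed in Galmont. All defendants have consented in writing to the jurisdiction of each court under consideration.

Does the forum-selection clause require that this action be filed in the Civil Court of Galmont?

The Civil Court of Galmont:
  (a) The plaintiff resides in Quenston. Satisfied.
  (b) The claim is a contract claim. Satisfied.
  (c) The defendant resides in Dunmere, not Galmont. Nor does the 'unless' clause help: the operative events occurred in Yarmarsh, not Galmont. Condition not met.
  (d) Every defendant has filed written consent, so one alternative holds. Condition met.
  → The clause does not apply.

No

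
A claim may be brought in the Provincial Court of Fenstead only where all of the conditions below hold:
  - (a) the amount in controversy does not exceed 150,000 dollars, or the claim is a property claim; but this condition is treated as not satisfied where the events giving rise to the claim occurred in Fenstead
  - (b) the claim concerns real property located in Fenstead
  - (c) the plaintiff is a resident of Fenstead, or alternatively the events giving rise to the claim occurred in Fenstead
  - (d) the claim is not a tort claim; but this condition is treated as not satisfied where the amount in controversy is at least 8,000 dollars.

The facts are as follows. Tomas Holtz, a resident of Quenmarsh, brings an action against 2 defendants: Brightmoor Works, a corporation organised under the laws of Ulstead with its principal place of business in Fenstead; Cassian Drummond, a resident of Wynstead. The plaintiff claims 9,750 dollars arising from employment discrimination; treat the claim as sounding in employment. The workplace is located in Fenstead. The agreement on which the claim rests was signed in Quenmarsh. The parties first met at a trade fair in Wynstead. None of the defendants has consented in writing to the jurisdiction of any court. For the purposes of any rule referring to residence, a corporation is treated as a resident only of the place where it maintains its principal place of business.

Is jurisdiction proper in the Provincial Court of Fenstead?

No

The Provincial Court of Fenstead:
  (a) The amount in controversy is $9,750, within the 150,000 dollars ceiling, so this disjunct is met. But the operative events occurred in Fenstead, triggering the carve-out and defeating this condition. Fails.
  (b) The claim does not concern real property. Condition not met.
  (c) The operative events occurred in Fenstead, so one alternative holds. Met.
  (d) The claim is an employment claim, not a tort claim. But the carve-out bites: the amount in controversy is $9,750, which meets the $8,000 floor. Condition not met.
  → Not every requirement is met — no jurisdiction.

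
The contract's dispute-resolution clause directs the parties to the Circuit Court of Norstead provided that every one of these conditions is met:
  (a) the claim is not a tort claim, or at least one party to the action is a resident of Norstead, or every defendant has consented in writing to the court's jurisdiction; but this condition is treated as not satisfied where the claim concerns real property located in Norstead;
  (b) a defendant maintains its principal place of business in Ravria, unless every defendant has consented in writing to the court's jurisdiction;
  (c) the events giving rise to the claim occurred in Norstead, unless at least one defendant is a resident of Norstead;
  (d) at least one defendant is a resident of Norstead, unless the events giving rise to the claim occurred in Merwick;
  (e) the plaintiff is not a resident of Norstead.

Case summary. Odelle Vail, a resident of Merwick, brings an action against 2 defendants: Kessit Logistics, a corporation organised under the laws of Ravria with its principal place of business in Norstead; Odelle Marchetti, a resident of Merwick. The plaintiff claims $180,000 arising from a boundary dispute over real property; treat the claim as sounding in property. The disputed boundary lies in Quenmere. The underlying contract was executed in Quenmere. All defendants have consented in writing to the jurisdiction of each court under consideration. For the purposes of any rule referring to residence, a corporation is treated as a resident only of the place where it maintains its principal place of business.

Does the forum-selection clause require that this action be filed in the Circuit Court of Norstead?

The Circuit Court of Norstead:
  (a) The claim is a property claim, not a tort claim, so one alternative holds. The carve-out does not apply: the property lies in Quenmere, not Norstead. Satisfied.
  (b) The corporate defendant(s) have their principal place of business in Norstead, not Ravria. However, every defendant has filed written consent, so the 'unless' proviso supplies this condition. Condition met.
  (c) The operative events occurred in Quenmere, not Norstead. The proviso rescues it, though: Kessit Logistics resides in Norstead. Condition met.
  (d) Kessit Logistics resides in Norstead. Met.
  (e) The plaintiff resides in Merwick, which is not Norstead. Condition met.
  → The clause applies.

Yes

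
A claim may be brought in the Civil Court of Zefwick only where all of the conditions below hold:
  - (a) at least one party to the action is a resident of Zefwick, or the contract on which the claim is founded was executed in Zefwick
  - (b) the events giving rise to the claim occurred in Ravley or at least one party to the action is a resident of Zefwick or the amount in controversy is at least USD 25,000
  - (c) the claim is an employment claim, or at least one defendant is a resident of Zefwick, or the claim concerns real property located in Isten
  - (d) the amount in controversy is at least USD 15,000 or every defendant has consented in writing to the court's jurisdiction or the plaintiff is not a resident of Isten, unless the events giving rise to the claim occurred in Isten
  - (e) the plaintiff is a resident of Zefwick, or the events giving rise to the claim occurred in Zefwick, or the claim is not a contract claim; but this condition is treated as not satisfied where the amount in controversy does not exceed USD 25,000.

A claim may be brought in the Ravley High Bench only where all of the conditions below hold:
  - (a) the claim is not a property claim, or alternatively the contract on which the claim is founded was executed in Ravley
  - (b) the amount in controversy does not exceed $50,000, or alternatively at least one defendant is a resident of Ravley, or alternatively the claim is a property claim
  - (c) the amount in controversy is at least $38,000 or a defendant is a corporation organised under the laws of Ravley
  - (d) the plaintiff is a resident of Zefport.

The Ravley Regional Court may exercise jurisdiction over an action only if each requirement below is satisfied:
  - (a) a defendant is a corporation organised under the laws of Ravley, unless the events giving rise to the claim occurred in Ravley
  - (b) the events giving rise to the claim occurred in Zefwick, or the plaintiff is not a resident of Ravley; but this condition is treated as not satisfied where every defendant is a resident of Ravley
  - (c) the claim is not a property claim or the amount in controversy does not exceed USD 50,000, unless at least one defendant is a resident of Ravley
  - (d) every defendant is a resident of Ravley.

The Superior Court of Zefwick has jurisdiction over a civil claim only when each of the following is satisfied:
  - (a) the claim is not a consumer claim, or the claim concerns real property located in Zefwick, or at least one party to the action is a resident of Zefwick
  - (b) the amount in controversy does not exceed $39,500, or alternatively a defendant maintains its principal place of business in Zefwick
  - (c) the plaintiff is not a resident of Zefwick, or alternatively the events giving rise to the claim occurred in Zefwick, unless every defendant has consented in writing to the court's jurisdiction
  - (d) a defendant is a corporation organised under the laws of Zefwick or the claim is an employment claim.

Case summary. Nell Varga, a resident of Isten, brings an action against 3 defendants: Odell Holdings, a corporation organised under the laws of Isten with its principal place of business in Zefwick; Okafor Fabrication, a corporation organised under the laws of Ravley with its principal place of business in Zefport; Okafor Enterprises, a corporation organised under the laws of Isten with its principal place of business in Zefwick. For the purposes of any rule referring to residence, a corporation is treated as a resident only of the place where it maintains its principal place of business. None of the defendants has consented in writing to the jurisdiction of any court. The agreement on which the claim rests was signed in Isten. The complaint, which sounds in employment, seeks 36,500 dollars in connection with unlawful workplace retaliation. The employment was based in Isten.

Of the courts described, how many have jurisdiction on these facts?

2

The Civil Court of Zefwick:
  (a) Odell Holdings resides in Zefwick — that alternative is enough. Met.
  (b) Odell Holdings resides in Zefwick, so this disjunct is met. Met.
  (c) The claim is an employment claim, so one alternative holds. Condition met.
  (d) The amount in controversy is USD 36,500, which meets the 15,000 dollars floor, so this disjunct is met. Satisfied.
  (e) The claim is an employment claim, not a contract claim, so this disjunct is met. And the carve-out is inapplicable — the amount in controversy is USD 36,500, above the 25,000 dollars ceiling. Satisfied.
  → Jurisdiction lies.
The Ravley High Bench:
  (a) The claim is an employment claim, not a property claim, so this disjunct is met. Condition met.
  (b) The amount in controversy is USD 36,500, within the 50,000 dollars ceiling — that alternative is enough. Satisfied.
  (c) Okafor Fabrication is organised under the laws of Ravley — that alternative is enough. Met.
  (d) The plaintiff resides in Isten, not Zefport. Condition not met.
  → No jurisdiction.
The Ravley Regional Court:
  (a) Okafor Fabrication is organised under the laws of Ravley. Met.
  (b) The plaintiff resides in Isten, which is not Ravley, which satisfies one of the alternatives. And the carve-out is inapplicable — the defendants reside as follows — Odell Holdings in Zefwick, Okafor Fabrication in Zefport, Okafor Enterprises in Zefwick — not all in Ravley. Met.
  (c) The claim is an employment claim, not a property claim, so one alternative holds. Met.
  (d) The defendants reside as follows — Odell Holdings in Zefwick, Okafor Fabrication in Zefport, Okafor Enterprises in Zefwick — not all in Ravley. Not met.
  → The court lacks jurisdiction.
The Superior Court of Zefwick:
  (a) The claim is an employment claim, not a consumer claim, so this disjunct is met. Met.
  (b) The amount in controversy is 36,500 dollars, within the USD 39,500 ceiling, so this disjunct is met. Condition met.
  (c) The plaintiff resides in Isten, which is not Zefwick, so this disjunct is met. Satisfied.
  (d) The claim is an employment claim, so one alternative holds. Condition met.
  → All conditions met; jurisdiction exists.
Courts with jurisdiction: the Civil Court of Zefwick, the Superior Court of Zefwick — 2 in total.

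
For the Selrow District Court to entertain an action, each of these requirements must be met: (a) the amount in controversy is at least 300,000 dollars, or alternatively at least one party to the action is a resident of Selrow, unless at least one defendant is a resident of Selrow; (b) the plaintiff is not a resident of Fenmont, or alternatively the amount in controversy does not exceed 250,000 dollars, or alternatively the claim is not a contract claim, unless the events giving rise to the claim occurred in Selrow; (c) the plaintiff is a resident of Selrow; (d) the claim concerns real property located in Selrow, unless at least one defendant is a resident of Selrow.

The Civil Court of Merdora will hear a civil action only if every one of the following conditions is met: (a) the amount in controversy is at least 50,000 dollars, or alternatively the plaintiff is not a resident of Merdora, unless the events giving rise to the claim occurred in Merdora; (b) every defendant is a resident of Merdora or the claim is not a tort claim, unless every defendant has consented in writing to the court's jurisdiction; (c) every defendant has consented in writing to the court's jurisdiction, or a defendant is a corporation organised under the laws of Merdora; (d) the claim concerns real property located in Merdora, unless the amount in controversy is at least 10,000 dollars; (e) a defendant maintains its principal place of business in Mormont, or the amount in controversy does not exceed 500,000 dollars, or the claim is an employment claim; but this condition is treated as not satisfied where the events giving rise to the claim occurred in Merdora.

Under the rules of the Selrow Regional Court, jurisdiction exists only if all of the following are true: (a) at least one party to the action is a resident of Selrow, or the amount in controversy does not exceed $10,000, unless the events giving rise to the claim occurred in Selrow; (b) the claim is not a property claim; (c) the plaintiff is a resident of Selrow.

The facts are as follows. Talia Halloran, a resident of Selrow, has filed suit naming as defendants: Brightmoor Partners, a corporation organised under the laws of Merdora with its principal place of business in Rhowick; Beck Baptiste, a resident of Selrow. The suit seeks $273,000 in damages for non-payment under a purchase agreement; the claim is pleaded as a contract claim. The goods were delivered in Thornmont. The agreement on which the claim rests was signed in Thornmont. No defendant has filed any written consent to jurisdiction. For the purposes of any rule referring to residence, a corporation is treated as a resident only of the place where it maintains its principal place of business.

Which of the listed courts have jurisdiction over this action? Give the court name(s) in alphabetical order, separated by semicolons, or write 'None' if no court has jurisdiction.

The Selrow District Court:
  (a) Talia Halloran resides in Selrow, so this disjunct is met. Condition met.
  (b) The plaintiff resides in Selrow, which is not Fenmont, so this disjunct is met. Met.
  (c) The plaintiff resides in Selrow. Met.
  (d) The claim does not concern real property. The proviso rescues it, though: Beck Baptiste resides in Selrow. Met.
  → All conditions met; jurisdiction exists.
The Civil Court of Merdora:
  (a) The amount in controversy is $273,000, which meets the 50,000 dollars floor — that alternative is enough. Met.
  (b) The claim is a contract claim, not a tort claim, which satisfies one of the alternatives. Condition met.
  (c) Brightmoor Partners is organised under the laws of Merdora, so one alternative holds. Met.
  (d) The claim does not concern real property. The proviso rescues it, though: the amount in controversy is USD 273,000, which meets the $10,000 floor. Condition met.
  (e) The amount in controversy is $273,000, within the USD 500,000 ceiling, so one alternative holds. The carve-out does not apply: the operative events occurred in Thornmont, not Merdora. Met.
  → The court has jurisdiction.
The Selrow Regional Court:
  (a) Talia Halloran resides in Selrow, so this disjunct is met. Met.
  (b) The claim is a contract claim, not a property claim. Met.
  (c) The plaintiff resides in Selrow. Met.
  → All conditions met; jurisdiction exists.

the Civil Court of Merdora; the Selrow District Court; the Selrow Regional Court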